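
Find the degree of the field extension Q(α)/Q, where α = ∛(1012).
[Q(α):Q] = 3

The minimal polynomial of α is x^3 - 1012, irreducible over Q since 1012 is not a perfect cube (so x^3 - 1012 has no rational root). Hence [Q(α):Q] = deg(m_α) = 3.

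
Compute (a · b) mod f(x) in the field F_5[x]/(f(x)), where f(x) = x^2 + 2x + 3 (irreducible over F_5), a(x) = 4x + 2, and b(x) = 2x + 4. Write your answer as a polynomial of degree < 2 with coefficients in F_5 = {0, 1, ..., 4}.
a · b ≡ 4x + 4 (mod f(x))

Multiply in F_5[x]: a(x)·b(x) = (4x + 2)·(2x + 4) = 3x^2 + 3. This has degree ≥ 2, so divide by f(x) over F_5: 3x^2 + 3 = (3)·(x^2 + 2x + 3) + (4x + 4). Hence a·b ≡ 4x + 4 (mod f). (F_5[x]/(f) is a field with 5^2 = 25 elements since f is irreducible of degree 2.)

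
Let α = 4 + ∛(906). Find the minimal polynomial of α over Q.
m_α(x) = x^3 - 12x^2 + 48x - 970

Set β = α - 4 = ∛(906), so β^3 = 906. Then (α - 4)^3 - 906 = 0, i.e. α is a root of g(x) = (x - 4)^3 - 906 = x^3 - 12x^2 + 48x - 970. Since g(x) = h(x - 4) where h(x) = x^3 - 906, and h is irreducible over Q (because 906 is not a perfect cube, so h has no rational root, and a monic cubic with no rational root is irreducible), g is also irreducible (irreducibility is preserved under the substitution x → x - 4). Hence m_α(x) = x^3 - 12x^2 + 48x - 970.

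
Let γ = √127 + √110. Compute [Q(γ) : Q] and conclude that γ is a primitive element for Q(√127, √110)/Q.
[Q(γ) : Q] = 4 (equivalently, Q(γ) = Q(√127, √110))

Obviously Q(γ) ⊆ Q(√127, √110), and [Q(√127, √110):Q] = 4 (since 127, 110 are distinct squarefree integers > 1 with 13970 not a perfect square). To show equality we compute the minimal polynomial of γ. From γ = √127 + √110: γ^2 = 127 + 2√(13970) + 110 = 237 + 2√(13970), so γ^2 - 237 = 2√(13970); squaring, (γ^2 - 237)^2 = 4·13970, i.e. γ^4 - 474γ^2 + 56169 - 55880 = 0, i.e. γ^4 - 474γ^2 + 289 = 0. So γ is a root of x^4 - 474x^2 + 289. This polynomial is irreducible over Q: it has no rational root (each ±√127 ± √110 is irrational), and any factorization into two quadratics over Q would force √(13970) ∈ Q (pairing opposite roots) or √127, √110 ∈ Q (other pairings), all impossible. Hence [Q(γ):Q] = 4 = [Q(√127, √110):Q], so Q(γ) = Q(√127, √110).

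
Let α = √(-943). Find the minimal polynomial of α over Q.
m_α(x) = x^2 + 943

α satisfies α^2 + 943 = 0, so x^2 + 943 annihilates α. Since d = -943 is squarefree and ≠ 1, it is not a perfect square in Q, so x^2 + 943 has no rational root and is therefore irreducible over Q (a degree-2 polynomial over a field is irreducible iff it has no root). Hence m_α(x) = x^2 + 943.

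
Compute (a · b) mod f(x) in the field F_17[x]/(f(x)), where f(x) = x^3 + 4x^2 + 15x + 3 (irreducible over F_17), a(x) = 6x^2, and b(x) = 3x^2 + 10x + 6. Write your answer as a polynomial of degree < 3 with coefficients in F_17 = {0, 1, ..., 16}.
a · b ≡ x^2 + 7x + 2 (mod f(x))

Multiply in F_17[x]: a(x)·b(x) = (6x^2)·(3x^2 + 10x + 6) = x^4 + 9x^3 + 2x^2. This has degree ≥ 3, so divide by f(x) over F_17: x^4 + 9x^3 + 2x^2 = (x + 5)·(x^3 + 4x^2 + 15x + 3) + (x^2 + 7x + 2). Hence a·b ≡ x^2 + 7x + 2 (mod f). (F_17[x]/(f) is a field with 17^3 = 4913 elements since f is irreducible of degree 3.)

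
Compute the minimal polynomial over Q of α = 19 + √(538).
m_α(x) = x^2 - 38x - 177

From α - 19 = √(538), squaring gives (α - 19)^2 = 538, i.e. α^2 - 38α + 361 = 538, so α^2 - 38α - 177 = 0. The discriminant of x^2 - 38x - 177 is (-38)^2 - 4·(-177) = 1444 + 708 = 2152, and 4·(538) is not a perfect square in Q since 538 is squarefree and ≠ 1. Hence x^2 - 38x - 177 is irreducible over Q and is the minimal polynomial of α.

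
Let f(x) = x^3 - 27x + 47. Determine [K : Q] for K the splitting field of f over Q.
[K : Q] = 6

By the rational root test, any rational root of the monic integer polynomial f(x) = x^3 - 27x + 47 must be an integer dividing the constant term 47, i.e. one of ±{1, 47}. Evaluating: f(1) = 21, f(-1) = 73, f(47) = 102601, f(-47) = -102507; none is 0, so f has no rational root and is therefore irreducible over Q (a cubic with no linear factor over a field is irreducible). For an irreducible cubic, the Galois group is A_3 or S_3 according as the discriminant disc(f) = -4a^3 - 27b^2 = -4·(-27)^3 - 27·(47)^2 = 19089 is or is not a square in Q. Here disc(f) = 19089 is not a perfect square in Q, so the Galois group of f over Q is not contained in A_3 and must be all of S_3. The splitting field has degree |S_3| = 6 over Q, so [K : Q] = 6.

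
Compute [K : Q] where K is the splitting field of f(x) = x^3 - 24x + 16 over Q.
[K : Q] = 6

By the rational root test, any rational root of the monic integer polynomial f(x) = x^3 - 24x + 16 must be an integer dividing the constant term 16, i.e. one of ±{1, 2, 4, 8, 16}. Evaluating: f(1) = -7, f(-1) = 39, f(2) = -24, f(-2) = 56, f(4) = -16, f(-4) = 48, f(8) = 336, f(-8) = -304, f(16) = 3728, f(-16) = -3696; none is 0, so f has no rational root and is therefore irreducible over Q (a cubic with no linear factor over a field is irreducible). For an irreducible cubic, the Galois group is A_3 or S_3 according as the discriminant disc(f) = -4a^3 - 27b^2 = -4·(-24)^3 - 27·(16)^2 = 48384 is or is not a square in Q. Here disc(f) = 48384 is not a perfect square in Q, so the Galois group of f over Q is not contained in A_3 and must be all of S_3. The splitting field has degree |S_3| = 6 over Q, so [K : Q] = 6.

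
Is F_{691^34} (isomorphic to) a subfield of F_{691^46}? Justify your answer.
No: F_{691^34} is not a subfield of F_{691^46}

F_{p^m} embeds in F_{p^n} iff m | n. Here 34 ∤ 46 (since 46 = 1·34 + 12 with remainder 12 ≠ 0), so F_{691^34} is not a subfield of F_{691^46}. Equivalently: if it were, the tower law would give 34 = [F_{691^34}:F_691] dividing [F_{691^46}:F_691] = 46, contradiction.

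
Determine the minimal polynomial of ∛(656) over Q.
m_α(x) = x^3 - 656

α satisfies α^3 = 656, so x^3 - 656 annihilates α. By the rational root test, a rational root p/q (in lowest terms) of x^3 - 656 would satisfy p^3 = 656 q^3, forcing q = 1 and p^3 = 656; but 656 is not a perfect cube, contradiction. A monic cubic over Q with no rational root is irreducible (any nontrivial factorization would include a linear factor). Hence x^3 - 656 is the minimal polynomial of α, and in particular [Q(α):Q] = 3.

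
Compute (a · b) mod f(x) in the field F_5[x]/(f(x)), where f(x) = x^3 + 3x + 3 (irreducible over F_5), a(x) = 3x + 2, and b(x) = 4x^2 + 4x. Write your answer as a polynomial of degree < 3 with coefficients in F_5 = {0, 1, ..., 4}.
a · b ≡ 2x + 4 (mod f(x))

Multiply in F_5[x]: a(x)·b(x) = (3x + 2)·(4x^2 + 4x) = 2x^3 + 3x. This has degree ≥ 3, so divide by f(x) over F_5: 2x^3 + 3x = (2)·(x^3 + 3x + 3) + (2x + 4). Hence a·b ≡ 2x + 4 (mod f). (F_5[x]/(f) is a field with 5^3 = 125 elements since f is irreducible of degree 3.)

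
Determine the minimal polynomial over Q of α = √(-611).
m_α(x) = x^2 + 611

α satisfies α^2 + 611 = 0, so x^2 + 611 annihilates α. Since d = -611 is squarefree and ≠ 1, it is not a perfect square in Q, so x^2 + 611 has no rational root and is therefore irreducible over Q (a degree-2 polynomial over a field is irreducible iff it has no root). Hence m_α(x) = x^2 + 611.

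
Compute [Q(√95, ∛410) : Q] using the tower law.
[Q(√95, ∛410) : Q] = 6

Let L = Q(√95, ∛410). Since Q(√95) ⊂ L and [Q(√95):Q] = 2, the tower law gives 2 | [L:Q]. Likewise Q(∛410) ⊂ L with [Q(∛410):Q] = 3 (because 410 is not a perfect cube), so 3 | [L:Q]. As gcd(2,3) = 1, [L:Q] is divisible by 6. Conversely L is generated over Q by √95 and ∛410, so [L:Q] ≤ 2·3 = 6. Therefore [Q(√95, ∛410) : Q] = 6.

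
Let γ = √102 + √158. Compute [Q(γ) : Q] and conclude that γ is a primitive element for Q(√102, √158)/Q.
[Q(γ) : Q] = 4 (equivalently, Q(γ) = Q(√102, √158))

Obviously Q(γ) ⊆ Q(√102, √158), and [Q(√102, √158):Q] = 4 (since 102, 158 are distinct squarefree integers > 1 with 16116 not a perfect square). To show equality we compute the minimal polynomial of γ. From γ = √102 + √158: γ^2 = 102 + 2√(16116) + 158 = 260 + 2√(16116), so γ^2 - 260 = 2√(16116); squaring, (γ^2 - 260)^2 = 4·16116, i.e. γ^4 - 520γ^2 + 67600 - 64464 = 0, i.e. γ^4 - 520γ^2 + 3136 = 0. So γ is a root of x^4 - 520x^2 + 3136. This polynomial is irreducible over Q: it has no rational root (each ±√102 ± √158 is irrational), and any factorization into two quadratics over Q would force √(16116) ∈ Q (pairing opposite roots) or √102, √158 ∈ Q (other pairings), all impossible. Hence [Q(γ):Q] = 4 = [Q(√102, √158):Q], so Q(γ) = Q(√102, √158).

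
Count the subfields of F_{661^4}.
F_{661^4} has 3 subfields

The subfields of F_{p^n} are exactly the fields F_{p^d} for d | n (each is the fixed field of the unique index-d subgroup of Gal(F_{p^n}/F_p) ≅ Z/nZ). The divisors of n = 4 are {1, 2, 4}, giving 3 subfields: F_{661^1}, F_{661^2}, F_{661^4}.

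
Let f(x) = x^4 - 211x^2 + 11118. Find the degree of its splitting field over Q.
[K : Q] = 4

Solving the quadratic in x^2: x^2 = (211 ± √(211^2 - 4·11118))/2 = (211 ± √49)/2 = (211 ± 7)/2, giving x^2 = 102 or x^2 = 109. So f(x) = (x^2 - 102)(x^2 - 109) and the roots of f are ±√102, ±√109. Hence the splitting field is K = Q(√102, √109). Since 102 and 109 are distinct squarefree integers > 1, their product 11118 is not a perfect square, so √109 ∉ Q(√102). By the tower law [K:Q] = [Q(√102,√109):Q(√102)] · [Q(√102):Q] = 2 · 2 = 4.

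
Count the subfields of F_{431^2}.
F_{431^2} has 2 subfields

The subfields of F_{p^n} are exactly the fields F_{p^d} for d | n (each is the fixed field of the unique index-d subgroup of Gal(F_{p^n}/F_p) ≅ Z/nZ). The divisors of n = 2 are {1, 2}, giving 2 subfields: F_{431^1}, F_{431^2}.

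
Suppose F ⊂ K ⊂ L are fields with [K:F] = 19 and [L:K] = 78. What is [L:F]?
[L:F] = 1482

The tower law says that for any tower of field extensions F ⊂ K ⊂ L with finite degrees, [L:F] = [L:K] · [K:F]. Here this gives [L:F] = 78 · 19 = 1482.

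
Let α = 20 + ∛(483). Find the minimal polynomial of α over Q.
m_α(x) = x^3 - 60x^2 + 1200x - 8483

Set β = α - 20 = ∛(483), so β^3 = 483. Then (α - 20)^3 - 483 = 0, i.e. α is a root of g(x) = (x - 20)^3 - 483 = x^3 - 60x^2 + 1200x - 8483. Since g(x) = h(x - 20) where h(x) = x^3 - 483, and h is irreducible over Q (because 483 is not a perfect cube, so h has no rational root, and a monic cubic with no rational root is irreducible), g is also irreducible (irreducibility is preserved under the substitution x → x - 20). Hence m_α(x) = x^3 - 60x^2 + 1200x - 8483.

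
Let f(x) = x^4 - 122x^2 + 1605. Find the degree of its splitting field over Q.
[K : Q] = 4

Solving the quadratic in x^2: x^2 = (122 ± √(122^2 - 4·1605))/2 = (122 ± √8464)/2 = (122 ± 92)/2, giving x^2 = 15 or x^2 = 107. So f(x) = (x^2 - 15)(x^2 - 107) and the roots of f are ±√15, ±√107. Hence the splitting field is K = Q(√15, √107). Since 15 and 107 are distinct squarefree integers > 1, their product 1605 is not a perfect square, so √107 ∉ Q(√15). By the tower law [K:Q] = [Q(√15,√107):Q(√15)] · [Q(√15):Q] = 2 · 2 = 4.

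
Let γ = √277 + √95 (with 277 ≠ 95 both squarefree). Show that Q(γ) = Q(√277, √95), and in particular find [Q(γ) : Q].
[Q(γ) : Q] = 4 (equivalently, Q(γ) = Q(√277, √95))

Obviously Q(γ) ⊆ Q(√277, √95), and [Q(√277, √95):Q] = 4 (since 277, 95 are distinct squarefree integers > 1 with 26315 not a perfect square). To show equality we compute the minimal polynomial of γ. From γ = √277 + √95: γ^2 = 277 + 2√(26315) + 95 = 372 + 2√(26315), so γ^2 - 372 = 2√(26315); squaring, (γ^2 - 372)^2 = 4·26315, i.e. γ^4 - 744γ^2 + 138384 - 105260 = 0, i.e. γ^4 - 744γ^2 + 33124 = 0. So γ is a root of x^4 - 744x^2 + 33124. This polynomial is irreducible over Q: it has no rational root (each ±√277 ± √95 is irrational), and any factorization into two quadratics over Q would force √(26315) ∈ Q (pairing opposite roots) or √277, √95 ∈ Q (other pairings), all impossible. Hence [Q(γ):Q] = 4 = [Q(√277, √95):Q], so Q(γ) = Q(√277, √95).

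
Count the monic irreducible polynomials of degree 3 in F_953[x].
There are 288507408 monic irreducible polynomials of degree 3 over F_953

Each element of F_{953^3} that lies in no proper subfield is a root of exactly one monic irreducible of degree 3 over F_953, and each such polynomial has 3 distinct roots in F_{953^3}. By Möbius inversion the count is N_953(3) = (1/3) Σ_{d|3} μ(3/d) · 953^d = (1/3)(μ(3)·953^1 + μ(1)·953^3) = 865522224/3 = 288507408.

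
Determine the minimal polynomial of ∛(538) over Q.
m_α(x) = x^3 - 538

α satisfies α^3 = 538, so x^3 - 538 annihilates α. By the rational root test, a rational root p/q (in lowest terms) of x^3 - 538 would satisfy p^3 = 538 q^3, forcing q = 1 and p^3 = 538; but 538 is not a perfect cube, contradiction. A monic cubic over Q with no rational root is irreducible (any nontrivial factorization would include a linear factor). Hence x^3 - 538 is the minimal polynomial of α, and in particular [Q(α):Q] = 3.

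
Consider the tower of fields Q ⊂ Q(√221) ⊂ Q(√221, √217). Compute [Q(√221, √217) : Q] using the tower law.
[Q(√221, √217) : Q] = 4

[Q(√221):Q] = 2 (min poly x^2 - 221, irreducible since 221 is squarefree > 1). For the top step, suppose √217 ∈ Q(√221), say √217 = c + d√221 with c, d ∈ Q. Squaring: 217 = c^2 + 221d^2 + 2cd√221. Since √221 ∉ Q this forces 2cd = 0. If d = 0 then √217 = c ∈ Q, contradicting 217 squarefree > 1. If c = 0 then 217 = 221d^2, so 221·217 = (221d)^2 is a perfect square in Q — but 221·217 = 47957 is not a perfect square (since 221 and 217 are distinct squarefree integers). Contradiction. Hence √217 ∉ Q(√221), so x^2 - 217 stays irreducible over Q(√221) and [Q(√221, √217) : Q(√221)] = 2. By the tower law, [Q(√221, √217) : Q] = 2 · 2 = 4.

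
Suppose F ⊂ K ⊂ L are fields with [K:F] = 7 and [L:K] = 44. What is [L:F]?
[L:F] = 308

The tower law says that for any tower of field extensions F ⊂ K ⊂ L with finite degrees, [L:F] = [L:K] · [K:F]. Here this gives [L:F] = 44 · 7 = 308.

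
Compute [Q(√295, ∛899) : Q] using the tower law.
[Q(√295, ∛899) : Q] = 6

Let L = Q(√295, ∛899). Since Q(√295) ⊂ L and [Q(√295):Q] = 2, the tower law gives 2 | [L:Q]. Likewise Q(∛899) ⊂ L with [Q(∛899):Q] = 3 (because 899 is not a perfect cube), so 3 | [L:Q]. As gcd(2,3) = 1, [L:Q] is divisible by 6. Conversely L is generated over Q by √295 and ∛899, so [L:Q] ≤ 2·3 = 6. Therefore [Q(√295, ∛899) : Q] = 6.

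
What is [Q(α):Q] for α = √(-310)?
[Q(α):Q] = 2

[Q(α):Q] equals the degree of the minimal polynomial of α. Here α^2 = -310 and x^2 + 310 is irreducible (d = -310 is squarefree, ≠ 1, hence not a square), so deg(m_α) = 2. Thus [Q(α):Q] = 2.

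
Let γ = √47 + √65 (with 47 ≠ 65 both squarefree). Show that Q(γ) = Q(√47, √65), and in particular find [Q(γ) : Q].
[Q(γ) : Q] = 4 (equivalently, Q(γ) = Q(√47, √65))

Obviously Q(γ) ⊆ Q(√47, √65), and [Q(√47, √65):Q] = 4 (since 47, 65 are distinct squarefree integers > 1 with 3055 not a perfect square). To show equality we compute the minimal polynomial of γ. From γ = √47 + √65: γ^2 = 47 + 2√(3055) + 65 = 112 + 2√(3055), so γ^2 - 112 = 2√(3055); squaring, (γ^2 - 112)^2 = 4·3055, i.e. γ^4 - 224γ^2 + 12544 - 12220 = 0, i.e. γ^4 - 224γ^2 + 324 = 0. So γ is a root of x^4 - 224x^2 + 324. This polynomial is irreducible over Q: it has no rational root (each ±√47 ± √65 is irrational), and any factorization into two quadratics over Q would force √(3055) ∈ Q (pairing opposite roots) or √47, √65 ∈ Q (other pairings), all impossible. Hence [Q(γ):Q] = 4 = [Q(√47, √65):Q], so Q(γ) = Q(√47, √65).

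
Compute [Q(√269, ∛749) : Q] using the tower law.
[Q(√269, ∛749) : Q] = 6

Let L = Q(√269, ∛749). Since Q(√269) ⊂ L and [Q(√269):Q] = 2, the tower law gives 2 | [L:Q]. Likewise Q(∛749) ⊂ L with [Q(∛749):Q] = 3 (because 749 is not a perfect cube), so 3 | [L:Q]. As gcd(2,3) = 1, [L:Q] is divisible by 6. Conversely L is generated over Q by √269 and ∛749, so [L:Q] ≤ 2·3 = 6. Therefore [Q(√269, ∛749) : Q] = 6.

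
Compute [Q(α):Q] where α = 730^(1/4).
[Q(α):Q] = 4

α is a root of x^4 - 730. By Eisenstein's criterion at the prime p = 2 (which divides the constant term 730 but p^2 = 4 does not, since 730 is squarefree), x^4 - 730 is irreducible over Q. Hence [Q(α):Q] = 4.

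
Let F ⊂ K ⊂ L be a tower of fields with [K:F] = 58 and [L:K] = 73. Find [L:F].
[L:F] = 4234

The tower law says that for any tower of field extensions F ⊂ K ⊂ L with finite degrees, [L:F] = [L:K] · [K:F]. Here this gives [L:F] = 73 · 58 = 4234.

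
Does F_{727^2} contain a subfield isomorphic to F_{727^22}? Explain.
No: F_{727^22} is not a subfield of F_{727^2}

F_{p^m} embeds in F_{p^n} iff m | n. Here 22 ∤ 2 (since 2 = 0·22 + 2 with remainder 2 ≠ 0), so F_{727^22} is not a subfield of F_{727^2}. Equivalently: if it were, the tower law would give 22 = [F_{727^22}:F_727] dividing [F_{727^2}:F_727] = 2, contradiction.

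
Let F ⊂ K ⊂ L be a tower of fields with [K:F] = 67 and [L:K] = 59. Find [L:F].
[L:F] = 3953

The tower law says that for any tower of field extensions F ⊂ K ⊂ L with finite degrees, [L:F] = [L:K] · [K:F]. Here this gives [L:F] = 59 · 67 = 3953.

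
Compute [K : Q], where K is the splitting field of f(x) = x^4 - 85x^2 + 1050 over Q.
[K : Q] = 4

Solving the quadratic in x^2: x^2 = (85 ± √(85^2 - 4·1050))/2 = (85 ± √3025)/2 = (85 ± 55)/2, giving x^2 = 70 or x^2 = 15. So f(x) = (x^2 - 70)(x^2 - 15) and the roots of f are ±√70, ±√15. Hence the splitting field is K = Q(√70, √15). Since 70 and 15 are distinct squarefree integers > 1, their product 1050 is not a perfect square, so √15 ∉ Q(√70). By the tower law [K:Q] = [Q(√70,√15):Q(√70)] · [Q(√70):Q] = 2 · 2 = 4.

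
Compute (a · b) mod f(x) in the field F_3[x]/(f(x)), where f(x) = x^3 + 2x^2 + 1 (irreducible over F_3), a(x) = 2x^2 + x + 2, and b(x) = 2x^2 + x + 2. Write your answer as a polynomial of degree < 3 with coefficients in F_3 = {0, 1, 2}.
a · b ≡ 2x^2 + 2 (mod f(x))

Multiply in F_3[x]: a(x)·b(x) = (2x^2 + x + 2)·(2x^2 + x + 2) = x^4 + x^3 + x + 1. This has degree ≥ 3, so divide by f(x) over F_3: x^4 + x^3 + x + 1 = (x + 2)·(x^3 + 2x^2 + 1) + (2x^2 + 2). Hence a·b ≡ 2x^2 + 2 (mod f). (F_3[x]/(f) is a field with 3^3 = 27 elements since f is irreducible of degree 3.)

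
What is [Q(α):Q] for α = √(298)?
[Q(α):Q] = 2

[Q(α):Q] equals the degree of the minimal polynomial of α. Here α^2 = 298 and x^2 - 298 is irreducible (d = 298 is squarefree, ≠ 1, hence not a square), so deg(m_α) = 2. Thus [Q(α):Q] = 2.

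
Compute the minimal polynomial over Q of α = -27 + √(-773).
m_α(x) = x^2 + 54x + 1502

From α + 27 = √(-773), squaring gives (α + 27)^2 = -773, i.e. α^2 + 54α + 729 = -773, so α^2 + 54α + 1502 = 0. The discriminant of x^2 + 54x + 1502 is (54)^2 - 4·(1502) = 2916 - 6008 = -3092, and 4·(-773) is not a perfect square in Q since -773 is squarefree and ≠ 1. Hence x^2 + 54x + 1502 is irreducible over Q and is the minimal polynomial of α.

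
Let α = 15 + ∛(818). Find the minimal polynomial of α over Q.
m_α(x) = x^3 - 45x^2 + 675x - 4193

Set β = α - 15 = ∛(818), so β^3 = 818. Then (α - 15)^3 - 818 = 0, i.e. α is a root of g(x) = (x - 15)^3 - 818 = x^3 - 45x^2 + 675x - 4193. Since g(x) = h(x - 15) where h(x) = x^3 - 818, and h is irreducible over Q (because 818 is not a perfect cube, so h has no rational root, and a monic cubic with no rational root is irreducible), g is also irreducible (irreducibility is preserved under the substitution x → x - 15). Hence m_α(x) = x^3 - 45x^2 + 675x - 4193.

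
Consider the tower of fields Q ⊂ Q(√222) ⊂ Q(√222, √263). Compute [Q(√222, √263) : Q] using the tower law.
[Q(√222, √263) : Q] = 4

[Q(√222):Q] = 2 (min poly x^2 - 222, irreducible since 222 is squarefree > 1). For the top step, suppose √263 ∈ Q(√222), say √263 = c + d√222 with c, d ∈ Q. Squaring: 263 = c^2 + 222d^2 + 2cd√222. Since √222 ∉ Q this forces 2cd = 0. If d = 0 then √263 = c ∈ Q, contradicting 263 squarefree > 1. If c = 0 then 263 = 222d^2, so 222·263 = (222d)^2 is a perfect square in Q — but 222·263 = 58386 is not a perfect square (since 222 and 263 are distinct squarefree integers). Contradiction. Hence √263 ∉ Q(√222), so x^2 - 263 stays irreducible over Q(√222) and [Q(√222, √263) : Q(√222)] = 2. By the tower law, [Q(√222, √263) : Q] = 2 · 2 = 4.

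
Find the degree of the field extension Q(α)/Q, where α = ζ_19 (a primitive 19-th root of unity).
[Q(α):Q] = 18

The minimal polynomial of ζ_19 over Q is the 19-th cyclotomic polynomial Φ_19(x), which is irreducible over Q and has degree φ(19) = 18. Hence [Q(α):Q] = φ(19) = 18.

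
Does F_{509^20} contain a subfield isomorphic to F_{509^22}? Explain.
No: F_{509^22} is not a subfield of F_{509^20}

F_{p^m} embeds in F_{p^n} iff m | n. Here 22 ∤ 20 (since 20 = 0·22 + 20 with remainder 20 ≠ 0), so F_{509^22} is not a subfield of F_{509^20}. Equivalently: if it were, the tower law would give 22 = [F_{509^22}:F_509] dividing [F_{509^20}:F_509] = 20, contradiction.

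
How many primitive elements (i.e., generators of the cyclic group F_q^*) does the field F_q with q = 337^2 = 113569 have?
There are φ(113568) = 29952 primitive elements

F_q^* is cyclic of order q - 1 = 113568. A cyclic group of order m has exactly φ(m) generators. Here m = 113568 = 2^5 · 3 · 7 · 13^2, so the number of primitive elements is φ(113568) = 29952.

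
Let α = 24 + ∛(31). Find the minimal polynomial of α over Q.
m_α(x) = x^3 - 72x^2 + 1728x - 13855

Set β = α - 24 = ∛(31), so β^3 = 31. Then (α - 24)^3 - 31 = 0, i.e. α is a root of g(x) = (x - 24)^3 - 31 = x^3 - 72x^2 + 1728x - 13855. Since g(x) = h(x - 24) where h(x) = x^3 - 31, and h is irreducible over Q (because 31 is not a perfect cube, so h has no rational root, and a monic cubic with no rational root is irreducible), g is also irreducible (irreducibility is preserved under the substitution x → x - 24). Hence m_α(x) = x^3 - 72x^2 + 1728x - 13855.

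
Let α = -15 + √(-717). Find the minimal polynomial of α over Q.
m_α(x) = x^2 + 30x + 942

From α + 15 = √(-717), squaring gives (α + 15)^2 = -717, i.e. α^2 + 30α + 225 = -717, so α^2 + 30α + 942 = 0. The discriminant of x^2 + 30x + 942 is (30)^2 - 4·(942) = 900 - 3768 = -2868, and 4·(-717) is not a perfect square in Q since -717 is squarefree and ≠ 1. Hence x^2 + 30x + 942 is irreducible over Q and is the minimal polynomial of α.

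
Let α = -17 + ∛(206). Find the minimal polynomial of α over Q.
m_α(x) = x^3 + 51x^2 + 867x + 4707

Set β = α + 17 = ∛(206), so β^3 = 206. Then (α + 17)^3 - 206 = 0, i.e. α is a root of g(x) = (x + 17)^3 - 206 = x^3 + 51x^2 + 867x + 4707. Since g(x) = h(x + 17) where h(x) = x^3 - 206, and h is irreducible over Q (because 206 is not a perfect cube, so h has no rational root, and a monic cubic with no rational root is irreducible), g is also irreducible (irreducibility is preserved under the substitution x → x + 17). Hence m_α(x) = x^3 + 51x^2 + 867x + 4707.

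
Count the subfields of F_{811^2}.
F_{811^2} has 2 subfields

The subfields of F_{p^n} are exactly the fields F_{p^d} for d | n (each is the fixed field of the unique index-d subgroup of Gal(F_{p^n}/F_p) ≅ Z/nZ). The divisors of n = 2 are {1, 2}, giving 2 subfields: F_{811^1}, F_{811^2}.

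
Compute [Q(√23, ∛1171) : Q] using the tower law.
[Q(√23, ∛1171) : Q] = 6

Let L = Q(√23, ∛1171). Since Q(√23) ⊂ L and [Q(√23):Q] = 2, the tower law gives 2 | [L:Q]. Likewise Q(∛1171) ⊂ L with [Q(∛1171):Q] = 3 (because 1171 is not a perfect cube), so 3 | [L:Q]. As gcd(2,3) = 1, [L:Q] is divisible by 6. Conversely L is generated over Q by √23 and ∛1171, so [L:Q] ≤ 2·3 = 6. Therefore [Q(√23, ∛1171) : Q] = 6.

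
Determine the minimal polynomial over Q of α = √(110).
m_α(x) = x^2 - 110

α satisfies α^2 - 110 = 0, so x^2 - 110 annihilates α. Since d = 110 is squarefree and ≠ 1, it is not a perfect square in Q, so x^2 - 110 has no rational root and is therefore irreducible over Q (a degree-2 polynomial over a field is irreducible iff it has no root). Hence m_α(x) = x^2 - 110.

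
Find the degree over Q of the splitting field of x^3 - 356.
[K : Q] = 6

The roots of x^3 - 356 are ∛356, ω∛356, ω^2∛356 where ω = e^(2πi/3) is a primitive cube root of unity, so K = Q(∛356, ω). Now [Q(∛356):Q] = 3 (since 356 is not a perfect cube, x^3 - 356 is irreducible) and [Q(ω):Q] = 2. Both 2 and 3 divide [K:Q], and [K:Q] ≤ 3·2 = 6, so [K:Q] = 6. (Equivalently: Q(∛356) ⊂ R but ω ∉ R, so [K : Q(∛356)] = 2.)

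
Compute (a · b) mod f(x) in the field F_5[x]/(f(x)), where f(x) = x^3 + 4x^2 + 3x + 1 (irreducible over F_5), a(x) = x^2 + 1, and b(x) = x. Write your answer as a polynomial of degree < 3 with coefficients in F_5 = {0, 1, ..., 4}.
a · b ≡ x^2 + 3x + 4 (mod f(x))

Multiply in F_5[x]: a(x)·b(x) = (x^2 + 1)·(x) = x^3 + x. This has degree ≥ 3, so divide by f(x) over F_5: x^3 + x = (1)·(x^3 + 4x^2 + 3x + 1) + (x^2 + 3x + 4). Hence a·b ≡ x^2 + 3x + 4 (mod f). (F_5[x]/(f) is a field with 5^3 = 125 elements since f is irreducible of degree 3.)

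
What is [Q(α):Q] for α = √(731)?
[Q(α):Q] = 2

[Q(α):Q] equals the degree of the minimal polynomial of α. Here α^2 = 731 and x^2 - 731 is irreducible (d = 731 is squarefree, ≠ 1, hence not a square), so deg(m_α) = 2. Thus [Q(α):Q] = 2.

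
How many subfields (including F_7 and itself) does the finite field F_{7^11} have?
F_{7^11} has 2 subfields

The subfields of F_{p^n} are exactly the fields F_{p^d} for d | n (each is the fixed field of the unique index-d subgroup of Gal(F_{p^n}/F_p) ≅ Z/nZ). The divisors of n = 11 are {1, 11}, giving 2 subfields: F_{7^1}, F_{7^11}.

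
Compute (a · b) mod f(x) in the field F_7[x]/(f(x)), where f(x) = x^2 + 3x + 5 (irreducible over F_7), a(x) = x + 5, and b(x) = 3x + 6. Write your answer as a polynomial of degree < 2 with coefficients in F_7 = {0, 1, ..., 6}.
a · b ≡ 5x + 1 (mod f(x))

Multiply in F_7[x]: a(x)·b(x) = (x + 5)·(3x + 6) = 3x^2 + 2. This has degree ≥ 2, so divide by f(x) over F_7: 3x^2 + 2 = (3)·(x^2 + 3x + 5) + (5x + 1). Hence a·b ≡ 5x + 1 (mod f). (F_7[x]/(f) is a field with 7^2 = 49 elements since f is irreducible of degree 2.)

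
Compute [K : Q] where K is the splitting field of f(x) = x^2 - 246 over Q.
[K : Q] = 2

f(x) = x^2 - 246 factors as (x - √246)(x + √246). The splitting field is K = Q(√246). Since 246 is squarefree and > 1, it is not a perfect square, so x^2 - 246 is irreducible over Q and [Q(√246) : Q] = 2. Hence [K : Q] = 2.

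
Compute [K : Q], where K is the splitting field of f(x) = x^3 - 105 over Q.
[K : Q] = 6

The roots of x^3 - 105 are ∛105, ω∛105, ω^2∛105 where ω = e^(2πi/3) is a primitive cube root of unity, so K = Q(∛105, ω). Now [Q(∛105):Q] = 3 (since 105 is not a perfect cube, x^3 - 105 is irreducible) and [Q(ω):Q] = 2. Both 2 and 3 divide [K:Q], and [K:Q] ≤ 3·2 = 6, so [K:Q] = 6. (Equivalently: Q(∛105) ⊂ R but ω ∉ R, so [K : Q(∛105)] = 2.)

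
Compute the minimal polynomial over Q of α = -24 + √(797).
m_α(x) = x^2 + 48x - 221

From α + 24 = √(797), squaring gives (α + 24)^2 = 797, i.e. α^2 + 48α + 576 = 797, so α^2 + 48α - 221 = 0. The discriminant of x^2 + 48x - 221 is (48)^2 - 4·(-221) = 2304 + 884 = 3188, and 4·(797) is not a perfect square in Q since 797 is squarefree and ≠ 1. Hence x^2 + 48x - 221 is irreducible over Q and is the minimal polynomial of α.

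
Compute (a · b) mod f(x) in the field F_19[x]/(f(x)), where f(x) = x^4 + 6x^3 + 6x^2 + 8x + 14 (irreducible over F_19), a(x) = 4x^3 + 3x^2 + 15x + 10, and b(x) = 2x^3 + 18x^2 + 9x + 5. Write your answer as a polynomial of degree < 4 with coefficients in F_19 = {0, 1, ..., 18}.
a · b ≡ 18x^2 + x + 4 (mod f(x))

Multiply in F_19[x]: a(x)·b(x) = (4x^3 + 3x^2 + 15x + 10)·(2x^3 + 18x^2 + 9x + 5) = 8x^6 + 2x^5 + 6x^4 + 14x^3 + 7x^2 + 13x + 12. This has degree ≥ 4, so divide by f(x) over F_19: 8x^6 + 2x^5 + 6x^4 + 14x^3 + 7x^2 + 13x + 12 = (8x^2 + 11x + 6)·(x^4 + 6x^3 + 6x^2 + 8x + 14) + (18x^2 + x + 4). Hence a·b ≡ 18x^2 + x + 4 (mod f). (F_19[x]/(f) is a field with 19^4 = 130321 elements since f is irreducible of degree 4.)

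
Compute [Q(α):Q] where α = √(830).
[Q(α):Q] = 2

[Q(α):Q] equals the degree of the minimal polynomial of α. Here α^2 = 830 and x^2 - 830 is irreducible (d = 830 is squarefree, ≠ 1, hence not a square), so deg(m_α) = 2. Thus [Q(α):Q] = 2.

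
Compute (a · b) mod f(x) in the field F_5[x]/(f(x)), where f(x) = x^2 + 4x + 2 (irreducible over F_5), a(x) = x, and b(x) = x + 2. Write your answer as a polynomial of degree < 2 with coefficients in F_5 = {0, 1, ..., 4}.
a · b ≡ 3x + 3 (mod f(x))

Multiply in F_5[x]: a(x)·b(x) = (x)·(x + 2) = x^2 + 2x. This has degree ≥ 2, so divide by f(x) over F_5: x^2 + 2x = (1)·(x^2 + 4x + 2) + (3x + 3). Hence a·b ≡ 3x + 3 (mod f). (F_5[x]/(f) is a field with 5^2 = 25 elements since f is irreducible of degree 2.)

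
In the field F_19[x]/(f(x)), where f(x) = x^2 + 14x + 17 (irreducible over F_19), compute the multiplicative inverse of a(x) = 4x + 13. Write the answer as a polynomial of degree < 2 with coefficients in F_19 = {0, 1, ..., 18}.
a(x)^(-1) ≡ 2x + 12 (mod f(x))

Since f is irreducible over F_19, F_19[x]/(f) is a field and a(x) ≠ 0 has an inverse. Apply the extended Euclidean algorithm to f(x) and a(x) in F_19[x]: f(x) = (5x + 11)·a(x) + (7). The last nonzero remainder is the constant 7 = gcd(f, a) in F_19. Back-substituting through the division chain expresses 7 = s(x)·a(x) + t(x)·f(x) with s(x) ≡ 14x + 8 (mod f), so (14x + 8)·a(x) ≡ 7 (mod f). Multiplying by 7^(-1) ≡ 11 in F_19 gives a(x)^(-1) ≡ 11·(14x + 8) ≡ 2x + 12 (mod f). Check: (4x + 13)·(2x + 12) = 8x^2 + 17x + 4 ≡ 1 (mod x^2 + 14x + 17).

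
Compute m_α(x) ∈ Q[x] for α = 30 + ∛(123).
m_α(x) = x^3 - 90x^2 + 2700x - 27123

Set β = α - 30 = ∛(123), so β^3 = 123. Then (α - 30)^3 - 123 = 0, i.e. α is a root of g(x) = (x - 30)^3 - 123 = x^3 - 90x^2 + 2700x - 27123. Since g(x) = h(x - 30) where h(x) = x^3 - 123, and h is irreducible over Q (because 123 is not a perfect cube, so h has no rational root, and a monic cubic with no rational root is irreducible), g is also irreducible (irreducibility is preserved under the substitution x → x - 30). Hence m_α(x) = x^3 - 90x^2 + 2700x - 27123.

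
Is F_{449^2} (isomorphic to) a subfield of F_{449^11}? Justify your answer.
No: F_{449^2} is not a subfield of F_{449^11}

F_{p^m} embeds in F_{p^n} iff m | n. Here 2 ∤ 11 (since 11 = 5·2 + 1 with remainder 1 ≠ 0), so F_{449^2} is not a subfield of F_{449^11}. Equivalently: if it were, the tower law would give 2 = [F_{449^2}:F_449] dividing [F_{449^11}:F_449] = 11, contradiction.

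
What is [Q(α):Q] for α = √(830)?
[Q(α):Q] = 2

[Q(α):Q] equals the degree of the minimal polynomial of α. Here α^2 = 830 and x^2 - 830 is irreducible (d = 830 is squarefree, ≠ 1, hence not a square), so deg(m_α) = 2. Thus [Q(α):Q] = 2.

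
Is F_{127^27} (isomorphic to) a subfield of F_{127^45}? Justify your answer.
No: F_{127^27} is not a subfield of F_{127^45}

F_{p^m} embeds in F_{p^n} iff m | n. Here 27 ∤ 45 (since 45 = 1·27 + 18 with remainder 18 ≠ 0), so F_{127^27} is not a subfield of F_{127^45}. Equivalently: if it were, the tower law would give 27 = [F_{127^27}:F_127] dividing [F_{127^45}:F_127] = 45, contradiction.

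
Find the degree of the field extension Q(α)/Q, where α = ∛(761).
[Q(α):Q] = 3

The minimal polynomial of α is x^3 - 761, irreducible over Q since 761 is not a perfect cube (so x^3 - 761 has no rational root). Hence [Q(α):Q] = deg(m_α) = 3.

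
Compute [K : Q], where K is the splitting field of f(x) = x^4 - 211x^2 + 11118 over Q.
[K : Q] = 4

Solving the quadratic in x^2: x^2 = (211 ± √(211^2 - 4·11118))/2 = (211 ± √49)/2 = (211 ± 7)/2, giving x^2 = 102 or x^2 = 109. So f(x) = (x^2 - 102)(x^2 - 109) and the roots of f are ±√102, ±√109. Hence the splitting field is K = Q(√102, √109). Since 102 and 109 are distinct squarefree integers > 1, their product 11118 is not a perfect square, so √109 ∉ Q(√102). By the tower law [K:Q] = [Q(√102,√109):Q(√102)] · [Q(√102):Q] = 2 · 2 = 4.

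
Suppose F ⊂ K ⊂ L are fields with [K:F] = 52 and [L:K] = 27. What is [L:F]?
[L:F] = 1404

The tower law says that for any tower of field extensions F ⊂ K ⊂ L with finite degrees, [L:F] = [L:K] · [K:F]. Here this gives [L:F] = 27 · 52 = 1404.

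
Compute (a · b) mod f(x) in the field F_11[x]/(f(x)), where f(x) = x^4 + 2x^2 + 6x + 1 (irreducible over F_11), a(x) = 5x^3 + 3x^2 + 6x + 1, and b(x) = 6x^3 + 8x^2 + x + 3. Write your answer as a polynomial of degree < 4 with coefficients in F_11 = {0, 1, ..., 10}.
a · b ≡ 7x^3 + 9x^2 + 8x + 9 (mod f(x))

Multiply in F_11[x]: a(x)·b(x) = (5x^3 + 3x^2 + 6x + 1)·(6x^3 + 8x^2 + x + 3) = 8x^6 + 3x^5 + 10x^4 + 6x^3 + x^2 + 8x + 3. This has degree ≥ 4, so divide by f(x) over F_11: 8x^6 + 3x^5 + 10x^4 + 6x^3 + x^2 + 8x + 3 = (8x^2 + 3x + 5)·(x^4 + 2x^2 + 6x + 1) + (7x^3 + 9x^2 + 8x + 9). Hence a·b ≡ 7x^3 + 9x^2 + 8x + 9 (mod f). (F_11[x]/(f) is a field with 11^4 = 14641 elements since f is irreducible of degree 4.)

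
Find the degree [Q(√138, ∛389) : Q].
[Q(√138, ∛389) : Q] = 6

Let L = Q(√138, ∛389). Since Q(√138) ⊂ L and [Q(√138):Q] = 2, the tower law gives 2 | [L:Q]. Likewise Q(∛389) ⊂ L with [Q(∛389):Q] = 3 (because 389 is not a perfect cube), so 3 | [L:Q]. As gcd(2,3) = 1, [L:Q] is divisible by 6. Conversely L is generated over Q by √138 and ∛389, so [L:Q] ≤ 2·3 = 6. Therefore [Q(√138, ∛389) : Q] = 6.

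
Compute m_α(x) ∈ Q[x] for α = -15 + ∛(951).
m_α(x) = x^3 + 45x^2 + 675x + 2424

Set β = α + 15 = ∛(951), so β^3 = 951. Then (α + 15)^3 - 951 = 0, i.e. α is a root of g(x) = (x + 15)^3 - 951 = x^3 + 45x^2 + 675x + 2424. Since g(x) = h(x + 15) where h(x) = x^3 - 951, and h is irreducible over Q (because 951 is not a perfect cube, so h has no rational root, and a monic cubic with no rational root is irreducible), g is also irreducible (irreducibility is preserved under the substitution x → x + 15). Hence m_α(x) = x^3 + 45x^2 + 675x + 2424.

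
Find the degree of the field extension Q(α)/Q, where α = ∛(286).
[Q(α):Q] = 3

The minimal polynomial of α is x^3 - 286, irreducible over Q since 286 is not a perfect cube (so x^3 - 286 has no rational root). Hence [Q(α):Q] = deg(m_α) = 3.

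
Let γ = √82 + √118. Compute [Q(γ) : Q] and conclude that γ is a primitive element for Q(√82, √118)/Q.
[Q(γ) : Q] = 4 (equivalently, Q(γ) = Q(√82, √118))

Obviously Q(γ) ⊆ Q(√82, √118), and [Q(√82, √118):Q] = 4 (since 82, 118 are distinct squarefree integers > 1 with 9676 not a perfect square). To show equality we compute the minimal polynomial of γ. From γ = √82 + √118: γ^2 = 82 + 2√(9676) + 118 = 200 + 2√(9676), so γ^2 - 200 = 2√(9676); squaring, (γ^2 - 200)^2 = 4·9676, i.e. γ^4 - 400γ^2 + 40000 - 38704 = 0, i.e. γ^4 - 400γ^2 + 1296 = 0. So γ is a root of x^4 - 400x^2 + 1296. This polynomial is irreducible over Q: it has no rational root (each ±√82 ± √118 is irrational), and any factorization into two quadratics over Q would force √(9676) ∈ Q (pairing opposite roots) or √82, √118 ∈ Q (other pairings), all impossible. Hence [Q(γ):Q] = 4 = [Q(√82, √118):Q], so Q(γ) = Q(√82, √118).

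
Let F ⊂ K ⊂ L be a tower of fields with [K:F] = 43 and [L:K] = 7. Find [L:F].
[L:F] = 301

The tower law says that for any tower of field extensions F ⊂ K ⊂ L with finite degrees, [L:F] = [L:K] · [K:F]. Here this gives [L:F] = 7 · 43 = 301.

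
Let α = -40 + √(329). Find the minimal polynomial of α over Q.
m_α(x) = x^2 + 80x + 1271

From α + 40 = √(329), squaring gives (α + 40)^2 = 329, i.e. α^2 + 80α + 1600 = 329, so α^2 + 80α + 1271 = 0. The discriminant of x^2 + 80x + 1271 is (80)^2 - 4·(1271) = 6400 - 5084 = 1316, and 4·(329) is not a perfect square in Q since 329 is squarefree and ≠ 1. Hence x^2 + 80x + 1271 is irreducible over Q and is the minimal polynomial of α.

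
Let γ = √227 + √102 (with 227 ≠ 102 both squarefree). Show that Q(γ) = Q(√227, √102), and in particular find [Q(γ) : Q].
[Q(γ) : Q] = 4 (equivalently, Q(γ) = Q(√227, √102))

Obviously Q(γ) ⊆ Q(√227, √102), and [Q(√227, √102):Q] = 4 (since 227, 102 are distinct squarefree integers > 1 with 23154 not a perfect square). To show equality we compute the minimal polynomial of γ. From γ = √227 + √102: γ^2 = 227 + 2√(23154) + 102 = 329 + 2√(23154), so γ^2 - 329 = 2√(23154); squaring, (γ^2 - 329)^2 = 4·23154, i.e. γ^4 - 658γ^2 + 108241 - 92616 = 0, i.e. γ^4 - 658γ^2 + 15625 = 0. So γ is a root of x^4 - 658x^2 + 15625. This polynomial is irreducible over Q: it has no rational root (each ±√227 ± √102 is irrational), and any factorization into two quadratics over Q would force √(23154) ∈ Q (pairing opposite roots) or √227, √102 ∈ Q (other pairings), all impossible. Hence [Q(γ):Q] = 4 = [Q(√227, √102):Q], so Q(γ) = Q(√227, √102).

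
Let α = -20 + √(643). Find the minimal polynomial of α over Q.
m_α(x) = x^2 + 40x - 243

From α + 20 = √(643), squaring gives (α + 20)^2 = 643, i.e. α^2 + 40α + 400 = 643, so α^2 + 40α - 243 = 0. The discriminant of x^2 + 40x - 243 is (40)^2 - 4·(-243) = 1600 + 972 = 2572, and 4·(643) is not a perfect square in Q since 643 is squarefree and ≠ 1. Hence x^2 + 40x - 243 is irreducible over Q and is the minimal polynomial of α.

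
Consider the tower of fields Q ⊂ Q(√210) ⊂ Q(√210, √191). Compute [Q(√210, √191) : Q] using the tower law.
[Q(√210, √191) : Q] = 4

[Q(√210):Q] = 2 (min poly x^2 - 210, irreducible since 210 is squarefree > 1). For the top step, suppose √191 ∈ Q(√210), say √191 = c + d√210 with c, d ∈ Q. Squaring: 191 = c^2 + 210d^2 + 2cd√210. Since √210 ∉ Q this forces 2cd = 0. If d = 0 then √191 = c ∈ Q, contradicting 191 squarefree > 1. If c = 0 then 191 = 210d^2, so 210·191 = (210d)^2 is a perfect square in Q — but 210·191 = 40110 is not a perfect square (since 210 and 191 are distinct squarefree integers). Contradiction. Hence √191 ∉ Q(√210), so x^2 - 191 stays irreducible over Q(√210) and [Q(√210, √191) : Q(√210)] = 2. By the tower law, [Q(√210, √191) : Q] = 2 · 2 = 4.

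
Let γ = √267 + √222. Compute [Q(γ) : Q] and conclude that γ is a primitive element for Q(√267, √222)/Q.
[Q(γ) : Q] = 4 (equivalently, Q(γ) = Q(√267, √222))

Obviously Q(γ) ⊆ Q(√267, √222), and [Q(√267, √222):Q] = 4 (since 267, 222 are distinct squarefree integers > 1 with 59274 not a perfect square). To show equality we compute the minimal polynomial of γ. From γ = √267 + √222: γ^2 = 267 + 2√(59274) + 222 = 489 + 2√(59274), so γ^2 - 489 = 2√(59274); squaring, (γ^2 - 489)^2 = 4·59274, i.e. γ^4 - 978γ^2 + 239121 - 237096 = 0, i.e. γ^4 - 978γ^2 + 2025 = 0. So γ is a root of x^4 - 978x^2 + 2025. This polynomial is irreducible over Q: it has no rational root (each ±√267 ± √222 is irrational), and any factorization into two quadratics over Q would force √(59274) ∈ Q (pairing opposite roots) or √267, √222 ∈ Q (other pairings), all impossible. Hence [Q(γ):Q] = 4 = [Q(√267, √222):Q], so Q(γ) = Q(√267, √222).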